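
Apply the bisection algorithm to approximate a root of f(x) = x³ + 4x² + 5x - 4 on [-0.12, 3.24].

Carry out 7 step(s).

f(x) = x³ + 4x² + 5x - 4
Initial interval: [-0.12, 3.24]

Iteration 1:
  c_1 = (-0.120000 + 3.240000)/2 = 1.560000
  f(c_1) = f(1.560000) = 17.330816
  f(a) × f(c) < 0, new interval: [-0.120000, 1.560000]
Iteration 2:
  c_2 = (-0.120000 + 1.560000)/2 = 0.720000
  f(c_2) = f(0.720000) = 2.046848
  f(a) × f(c) < 0, new interval: [-0.120000, 0.720000]
Iteration 3:
  c_3 = (-0.120000 + 0.720000)/2 = 0.300000
  f(c_3) = f(0.300000) = -2.113000
  f(a) × f(c) ≥ 0, new interval: [0.300000, 0.720000]
Iteration 4:
  c_4 = (0.300000 + 0.720000)/2 = 0.510000
  f(c_4) = f(0.510000) = -0.276949
  f(a) × f(c) ≥ 0, new interval: [0.510000, 0.720000]
Iteration 5:
  c_5 = (0.510000 + 0.720000)/2 = 0.615000
  f(c_5) = f(0.615000) = 0.820508
  f(a) × f(c) < 0, new interval: [0.510000, 0.615000]
Iteration 6:
  c_6 = (0.510000 + 0.615000)/2 = 0.562500
  f(c_6) = f(0.562500) = 0.256104
  f(a) × f(c) < 0, new interval: [0.510000, 0.562500]
Iteration 7:
  c_7 = (0.510000 + 0.562500)/2 = 0.536250
  f(c_7) = f(0.536250) = -0.014288
  f(a) × f(c) ≥ 0, new interval: [0.536250, 0.562500]

After 7 iteration(s), the approximation is c_7 = 0.536250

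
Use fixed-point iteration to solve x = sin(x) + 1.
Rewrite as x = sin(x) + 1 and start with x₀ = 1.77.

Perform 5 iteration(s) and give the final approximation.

Equation: x = sin(x) + 1
Fixed-point form: x = sin(x) + 1
x₀ = 1.77

x_1 = g(1.770000) = 1.980224
x_2 = g(1.980224) = 1.917349
x_3 = g(1.917349) = 1.940549
x_4 = g(1.940549) = 1.932417
x_5 = g(1.932417) = 1.935325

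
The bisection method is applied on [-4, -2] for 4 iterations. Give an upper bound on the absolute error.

Bisection error bound: |error| ≤ (b-a)/2^n
|error| ≤ (-2 - (-4))/2^4 = 2/2^4
|error| ≤ 0.1250000000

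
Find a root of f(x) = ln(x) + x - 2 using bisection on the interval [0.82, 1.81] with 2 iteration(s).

f(x) = ln(x) + x - 2
Initial interval: [0.82, 1.81]

Iteration 1:
  c_1 = (0.820000 + 1.810000)/2 = 1.315000
  f(c_1) = f(1.315000) = -0.411163
  f(a) × f(c) ≥ 0, new interval: [1.315000, 1.810000]
Iteration 2:
  c_2 = (1.315000 + 1.810000)/2 = 1.562500
  f(c_2) = f(1.562500) = 0.008787
  f(a) × f(c) < 0, new interval: [1.315000, 1.562500]

After 2 iteration(s), the approximation is c_2 = 1.562500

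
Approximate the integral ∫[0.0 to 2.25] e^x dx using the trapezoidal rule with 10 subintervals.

f(x) = e^x
a = 0.0, b = 2.25, n = 10
h = (b - a)/n = 0.225000

Trapezoidal rule: (h/2)[f(x₀) + 2f(x₁) + 2f(x₂) + ... + f(xₙ)]

x_0 = 0.0000, f(x_0) = 1.000000, coefficient = 1
x_1 = 0.2250, f(x_1) = 1.252323, coefficient = 2
x_2 = 0.4500, f(x_2) = 1.568312, coefficient = 2
x_3 = 0.6750, f(x_3) = 1.964033, coefficient = 2
x_4 = 0.9000, f(x_4) = 2.459603, coefficient = 2
x_5 = 1.1250, f(x_5) = 3.080217, coefficient = 2
x_6 = 1.3500, f(x_6) = 3.857426, coefficient = 2
x_7 = 1.5750, f(x_7) = 4.830742, coefficient = 2
x_8 = 1.8000, f(x_8) = 6.049647, coefficient = 2
x_9 = 2.0250, f(x_9) = 7.576111, coefficient = 2
x_10 = 2.2500, f(x_10) = 9.487736, coefficient = 1

I ≈ (0.225000/2) × 75.764563 = 8.523513
Exact value: 8.487736
Error: 0.035777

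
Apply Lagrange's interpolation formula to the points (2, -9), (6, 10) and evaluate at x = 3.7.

Lagrange interpolation formula:
P(x) = Σ yᵢ × Lᵢ(x)
where Lᵢ(x) = Π_{j≠i} (x - xⱼ)/(xᵢ - xⱼ)

L_0(3.7) = (3.7 - 6)/(2 - 6) = 0.575000
L_1(3.7) = (3.7 - 2)/(6 - 2) = 0.425000

P(3.7) = (-9)×L_0(3.7) + 10×L_1(3.7)
P(3.7) = -0.925000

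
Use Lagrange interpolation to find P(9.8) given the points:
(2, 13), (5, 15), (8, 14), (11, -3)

Lagrange interpolation formula:
P(x) = Σ yᵢ × Lᵢ(x)
where Lᵢ(x) = Π_{j≠i} (x - xⱼ)/(xᵢ - xⱼ)

L_0(9.8) = (9.8 - 5)/(2 - 5) × (9.8 - 8)/(2 - 8) × (9.8 - 11)/(2 - 11) = 0.064000
L_1(9.8) = (9.8 - 2)/(5 - 2) × (9.8 - 8)/(5 - 8) × (9.8 - 11)/(5 - 11) = -0.312000
L_2(9.8) = (9.8 - 2)/(8 - 2) × (9.8 - 5)/(8 - 5) × (9.8 - 11)/(8 - 11) = 0.832000
L_3(9.8) = (9.8 - 2)/(11 - 2) × (9.8 - 5)/(11 - 5) × (9.8 - 8)/(11 - 8) = 0.416000

P(9.8) = 13×L_0(9.8) + 15×L_1(9.8) + 14×L_2(9.8) + (-3)×L_3(9.8)
P(9.8) = 6.552000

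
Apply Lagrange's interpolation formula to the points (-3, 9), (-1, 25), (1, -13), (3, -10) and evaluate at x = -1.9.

Lagrange interpolation formula:
P(x) = Σ yᵢ × Lᵢ(x)
where Lᵢ(x) = Π_{j≠i} (x - xⱼ)/(xᵢ - xⱼ)

L_0(-1.9) = (-1.9 - (-1))/(-3 - (-1)) × (-1.9 - 1)/(-3 - 1) × (-1.9 - 3)/(-3 - 3) = 0.266437
L_1(-1.9) = (-1.9 - (-3))/(-1 - (-3)) × (-1.9 - 1)/(-1 - 1) × (-1.9 - 3)/(-1 - 3) = 0.976938
L_2(-1.9) = (-1.9 - (-3))/(1 - (-3)) × (-1.9 - (-1))/(1 - (-1)) × (-1.9 - 3)/(1 - 3) = -0.303187
L_3(-1.9) = (-1.9 - (-3))/(3 - (-3)) × (-1.9 - (-1))/(3 - (-1)) × (-1.9 - 1)/(3 - 1) = 0.059812

P(-1.9) = 9×L_0(-1.9) + 25×L_1(-1.9) + (-13)×L_2(-1.9) + (-10)×L_3(-1.9)
P(-1.9) = 30.164687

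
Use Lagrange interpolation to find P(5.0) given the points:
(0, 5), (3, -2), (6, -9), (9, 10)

Lagrange interpolation formula:
P(x) = Σ yᵢ × Lᵢ(x)
where Lᵢ(x) = Π_{j≠i} (x - xⱼ)/(xᵢ - xⱼ)

L_0(5.0) = (5.0 - 3)/(0 - 3) × (5.0 - 6)/(0 - 6) × (5.0 - 9)/(0 - 9) = -0.049383
L_1(5.0) = (5.0 - 0)/(3 - 0) × (5.0 - 6)/(3 - 6) × (5.0 - 9)/(3 - 9) = 0.370370
L_2(5.0) = (5.0 - 0)/(6 - 0) × (5.0 - 3)/(6 - 3) × (5.0 - 9)/(6 - 9) = 0.740741
L_3(5.0) = (5.0 - 0)/(9 - 0) × (5.0 - 3)/(9 - 3) × (5.0 - 6)/(9 - 6) = -0.061728

P(5.0) = 5×L_0(5.0) + (-2)×L_1(5.0) + (-9)×L_2(5.0) + 10×L_3(5.0)
P(5.0) = -8.271605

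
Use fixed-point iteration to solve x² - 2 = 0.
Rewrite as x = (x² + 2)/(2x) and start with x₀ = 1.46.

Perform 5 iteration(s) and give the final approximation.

Equation: x² - 2 = 0
Fixed-point form: x = (x² + 2)/(2x)
x₀ = 1.46

x_1 = g(1.460000) = 1.414932
x_2 = g(1.414932) = 1.414214
x_3 = g(1.414214) = 1.414214
x_4 = g(1.414214) = 1.414214
x_5 = g(1.414214) = 1.414214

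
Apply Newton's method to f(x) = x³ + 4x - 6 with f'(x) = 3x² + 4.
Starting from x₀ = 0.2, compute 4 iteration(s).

f(x) = x³ + 4x - 6
f'(x) = 3x² + 4
x₀ = 0.2

Newton-Raphson formula: x_{n+1} = x_n - f(x_n)/f'(x_n)

Iteration 1:
  f(0.200000) = -5.192000
  f'(0.200000) = 4.120000
  x_1 = 0.200000 - (-5.192000)/4.120000 = 1.460194
Iteration 2:
  f(1.460194) = 2.954155
  f'(1.460194) = 10.396501
  x_2 = 1.460194 - 2.954155/10.396501 = 1.176045
Iteration 3:
  f(1.176045) = 0.330749
  f'(1.176045) = 8.149247
  x_3 = 1.176045 - 0.330749/8.149247 = 1.135459
Iteration 4:
  f(1.135459) = 0.005745
  f'(1.135459) = 7.867800
  x_4 = 1.135459 - 0.005745/7.867800 = 1.134729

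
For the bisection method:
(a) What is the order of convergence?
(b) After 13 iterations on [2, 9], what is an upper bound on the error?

(a) Bisection has linear (order 1) convergence; the error is halved each step.

(b) Error bound = (b-a)/2^n = (9 - 2)/2^{13}
    = 7/2^{13}

(a) 1 (linear); (b) error ≤ 8.54e-04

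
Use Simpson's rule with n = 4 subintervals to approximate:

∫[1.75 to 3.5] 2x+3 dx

f(x) = 2x+3
a = 1.75, b = 3.5, n = 4
h = (b - a)/n = 0.437500

Simpson's rule: (h/3)[f(x₀) + 4f(x₁) + 2f(x₂) + ... + f(xₙ)]

x_0 = 1.7500, f(x_0) = 6.500000, coefficient = 1
x_1 = 2.1875, f(x_1) = 7.375000, coefficient = 4
x_2 = 2.6250, f(x_2) = 8.250000, coefficient = 2
x_3 = 3.0625, f(x_3) = 9.125000, coefficient = 4
x_4 = 3.5000, f(x_4) = 10.000000, coefficient = 1

I ≈ (0.437500/3) × 99.000000 = 14.437500
Exact value: 14.437500
Error: 0.000000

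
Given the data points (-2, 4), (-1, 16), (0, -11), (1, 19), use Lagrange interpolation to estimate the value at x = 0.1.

Lagrange interpolation formula:
P(x) = Σ yᵢ × Lᵢ(x)
where Lᵢ(x) = Π_{j≠i} (x - xⱼ)/(xᵢ - xⱼ)

L_0(0.1) = (0.1 - (-1))/(-2 - (-1)) × (0.1 - 0)/(-2 - 0) × (0.1 - 1)/(-2 - 1) = 0.016500
L_1(0.1) = (0.1 - (-2))/(-1 - (-2)) × (0.1 - 0)/(-1 - 0) × (0.1 - 1)/(-1 - 1) = -0.094500
L_2(0.1) = (0.1 - (-2))/(0 - (-2)) × (0.1 - (-1))/(0 - (-1)) × (0.1 - 1)/(0 - 1) = 1.039500
L_3(0.1) = (0.1 - (-2))/(1 - (-2)) × (0.1 - (-1))/(1 - (-1)) × (0.1 - 0)/(1 - 0) = 0.038500

P(0.1) = 4×L_0(0.1) + 16×L_1(0.1) + (-11)×L_2(0.1) + 19×L_3(0.1)
P(0.1) = -12.149000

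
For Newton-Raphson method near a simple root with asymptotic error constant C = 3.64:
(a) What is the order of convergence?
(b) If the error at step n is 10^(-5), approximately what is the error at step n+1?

(a) Newton-Raphson has quadratic (order 2) convergence near simple roots.
    This means |e_{n+1}| ≈ C|e_n|².

(b) With |e_n| = 10^(-5) and C = 3.64:
    |e_{n+1}| ≈ 3.64 × (10^(-5))² = 3.64 × 10^(-10)

(a) 2 (quadratic); (b) |e_{n+1}| ≈ 3.640e-10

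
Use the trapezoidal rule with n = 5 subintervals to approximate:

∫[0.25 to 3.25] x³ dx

f(x) = x³
a = 0.25, b = 3.25, n = 5
h = (b - a)/n = 0.600000

Trapezoidal rule: (h/2)[f(x₀) + 2f(x₁) + 2f(x₂) + ... + f(xₙ)]

x_0 = 0.2500, f(x_0) = 0.015625, coefficient = 1
x_1 = 0.8500, f(x_1) = 0.614125, coefficient = 2
x_2 = 1.4500, f(x_2) = 3.048625, coefficient = 2
x_3 = 2.0500, f(x_3) = 8.615125, coefficient = 2
x_4 = 2.6500, f(x_4) = 18.609625, coefficient = 2
x_5 = 3.2500, f(x_5) = 34.328125, coefficient = 1

I ≈ (0.600000/2) × 96.118750 = 28.835625
Exact value: 27.890625
Error: 0.945000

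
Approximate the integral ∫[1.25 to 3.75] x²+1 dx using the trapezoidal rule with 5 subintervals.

f(x) = x²+1
a = 1.25, b = 3.75, n = 5
h = (b - a)/n = 0.500000

Trapezoidal rule: (h/2)[f(x₀) + 2f(x₁) + 2f(x₂) + ... + f(xₙ)]

x_0 = 1.2500, f(x_0) = 2.562500, coefficient = 1
x_1 = 1.7500, f(x_1) = 4.062500, coefficient = 2
x_2 = 2.2500, f(x_2) = 6.062500, coefficient = 2
x_3 = 2.7500, f(x_3) = 8.562500, coefficient = 2
x_4 = 3.2500, f(x_4) = 11.562500, coefficient = 2
x_5 = 3.7500, f(x_5) = 15.062500, coefficient = 1

I ≈ (0.500000/2) × 78.125000 = 19.531250
Exact value: 19.427083
Error: 0.104167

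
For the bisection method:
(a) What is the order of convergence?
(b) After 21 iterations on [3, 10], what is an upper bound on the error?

(a) Bisection has linear (order 1) convergence; the error is halved each step.

(b) Error bound = (b-a)/2^n = (10 - 3)/2^{21}
    = 7/2^{21}

(a) 1 (linear); (b) error ≤ 3.34e-06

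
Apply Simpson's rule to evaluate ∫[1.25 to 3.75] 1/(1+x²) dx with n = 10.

f(x) = 1/(1+x²)
a = 1.25, b = 3.75, n = 10
h = (b - a)/n = 0.250000

Simpson's rule: (h/3)[f(x₀) + 4f(x₁) + 2f(x₂) + ... + f(xₙ)]

x_0 = 1.2500, f(x_0) = 0.390244, coefficient = 1
x_1 = 1.5000, f(x_1) = 0.307692, coefficient = 4
x_2 = 1.7500, f(x_2) = 0.246154, coefficient = 2
x_3 = 2.0000, f(x_3) = 0.200000, coefficient = 4
x_4 = 2.2500, f(x_4) = 0.164948, coefficient = 2
x_5 = 2.5000, f(x_5) = 0.137931, coefficient = 4
x_6 = 2.7500, f(x_6) = 0.116788, coefficient = 2
x_7 = 3.0000, f(x_7) = 0.100000, coefficient = 4
x_8 = 3.2500, f(x_8) = 0.086486, coefficient = 2
x_9 = 3.5000, f(x_9) = 0.075472, coefficient = 4
x_10 = 3.7500, f(x_10) = 0.066390, coefficient = 1

I ≈ (0.250000/3) × 4.969768 = 0.414147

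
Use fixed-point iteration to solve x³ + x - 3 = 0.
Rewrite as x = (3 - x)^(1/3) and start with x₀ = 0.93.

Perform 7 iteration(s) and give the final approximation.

Equation: x³ + x - 3 = 0
Fixed-point form: x = (3 - x)^(1/3)
x₀ = 0.93

x_1 = g(0.930000) = 1.274452
x_2 = g(1.274452) = 1.199432
x_3 = g(1.199432) = 1.216568
x_4 = g(1.216568) = 1.212697
x_5 = g(1.212697) = 1.213574
x_6 = g(1.213574) = 1.213375
x_7 = g(1.213375) = 1.213420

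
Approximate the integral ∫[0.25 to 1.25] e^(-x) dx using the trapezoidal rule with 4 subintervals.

f(x) = e^(-x)
a = 0.25, b = 1.25, n = 4
h = (b - a)/n = 0.250000

Trapezoidal rule: (h/2)[f(x₀) + 2f(x₁) + 2f(x₂) + ... + f(xₙ)]

x_0 = 0.2500, f(x_0) = 0.778801, coefficient = 1
x_1 = 0.5000, f(x_1) = 0.606531, coefficient = 2
x_2 = 0.7500, f(x_2) = 0.472367, coefficient = 2
x_3 = 1.0000, f(x_3) = 0.367879, coefficient = 2
x_4 = 1.2500, f(x_4) = 0.286505, coefficient = 1

I ≈ (0.250000/2) × 3.958859 = 0.494857
Exact value: 0.492296
Error: 0.002561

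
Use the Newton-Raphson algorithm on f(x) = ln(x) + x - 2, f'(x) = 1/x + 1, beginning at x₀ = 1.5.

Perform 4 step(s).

f(x) = ln(x) + x - 2
f'(x) = 1/x + 1
x₀ = 1.5

Newton-Raphson formula: x_{n+1} = x_n - f(x_n)/f'(x_n)

Iteration 1:
  f(1.500000) = -0.094535
  f'(1.500000) = 1.666667
  x_1 = 1.500000 - (-0.094535)/1.666667 = 1.556721
Iteration 2:
  f(1.556721) = -0.000697
  f'(1.556721) = 1.642376
  x_2 = 1.556721 - (-0.000697)/1.642376 = 1.557146
Iteration 3:
  f(1.557146) = 0.000000
  f'(1.557146) = 1.642201
  x_3 = 1.557146 - 0.000000/1.642201 = 1.557146
Iteration 4:
  f(1.557146) = 0.000000
  f'(1.557146) = 1.642201
  x_4 = 1.557146 - 0.000000/1.642201 = 1.557146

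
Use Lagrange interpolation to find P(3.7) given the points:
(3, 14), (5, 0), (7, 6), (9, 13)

Lagrange interpolation formula:
P(x) = Σ yᵢ × Lᵢ(x)
where Lᵢ(x) = Π_{j≠i} (x - xⱼ)/(xᵢ - xⱼ)

L_0(3.7) = (3.7 - 5)/(3 - 5) × (3.7 - 7)/(3 - 7) × (3.7 - 9)/(3 - 9) = 0.473687
L_1(3.7) = (3.7 - 3)/(5 - 3) × (3.7 - 7)/(5 - 7) × (3.7 - 9)/(5 - 9) = 0.765188
L_2(3.7) = (3.7 - 3)/(7 - 3) × (3.7 - 5)/(7 - 5) × (3.7 - 9)/(7 - 9) = -0.301438
L_3(3.7) = (3.7 - 3)/(9 - 3) × (3.7 - 5)/(9 - 5) × (3.7 - 7)/(9 - 7) = 0.062562

P(3.7) = 14×L_0(3.7) + 0×L_1(3.7) + 6×L_2(3.7) + 13×L_3(3.7)
P(3.7) = 5.636312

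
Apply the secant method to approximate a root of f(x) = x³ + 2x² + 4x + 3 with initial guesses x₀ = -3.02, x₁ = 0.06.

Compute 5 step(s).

f(x) = x³ + 2x² + 4x + 3
x₀ = -3.02, x₁ = 0.06

Secant formula: x_{n+1} = x_n - f(x_n)(x_n - x_{n-1})/(f(x_n) - f(x_{n-1}))

Iteration 1:
  f(-3.020000) = -18.382808
  f(0.060000) = 3.247416
  x_2 = 0.060000 - 3.247416×(0.060000 - (-3.020000))/(3.247416 - (-18.382808))
       = -0.402410
Iteration 2:
  f(0.060000) = 3.247416
  f(-0.402410) = 1.649063
  x_3 = -0.402410 - 1.649063×(-0.402410 - 0.060000)/(1.649063 - 3.247416)
       = -0.879491
Iteration 3:
  f(-0.402410) = 1.649063
  f(-0.879491) = 0.348754
  x_4 = -0.879491 - 0.348754×(-0.879491 - (-0.402410))/(0.348754 - 1.649063)
       = -1.007448
Iteration 4:
  f(-0.879491) = 0.348754
  f(-1.007448) = -0.022401
  x_5 = -1.007448 - (-0.022401)×(-1.007448 - (-0.879491))/(-0.022401 - 0.348754)
       = -0.999726
Iteration 5:
  f(-1.007448) = -0.022401
  f(-0.999726) = 0.000823
  x_6 = -0.999726 - 0.000823×(-0.999726 - (-1.007448))/(0.000823 - (-0.022401))
       = -0.999999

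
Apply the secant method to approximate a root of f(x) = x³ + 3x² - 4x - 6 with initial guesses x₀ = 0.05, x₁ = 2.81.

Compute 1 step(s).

f(x) = x³ + 3x² - 4x - 6
x₀ = 0.05, x₁ = 2.81

Secant formula: x_{n+1} = x_n - f(x_n)(x_n - x_{n-1})/(f(x_n) - f(x_{n-1}))

Iteration 1:
  f(0.050000) = -6.192375
  f(2.810000) = 28.636341
  x_2 = 2.810000 - 28.636341×(2.810000 - 0.050000)/(28.636341 - (-6.192375))
       = 0.540714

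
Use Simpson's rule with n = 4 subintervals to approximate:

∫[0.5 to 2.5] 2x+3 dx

f(x) = 2x+3
a = 0.5, b = 2.5, n = 4
h = (b - a)/n = 0.500000

Simpson's rule: (h/3)[f(x₀) + 4f(x₁) + 2f(x₂) + ... + f(xₙ)]

x_0 = 0.5000, f(x_0) = 4.000000, coefficient = 1
x_1 = 1.0000, f(x_1) = 5.000000, coefficient = 4
x_2 = 1.5000, f(x_2) = 6.000000, coefficient = 2
x_3 = 2.0000, f(x_3) = 7.000000, coefficient = 4
x_4 = 2.5000, f(x_4) = 8.000000, coefficient = 1

I ≈ (0.500000/3) × 72.000000 = 12.000000
Exact value: 12.000000
Error: 0.000000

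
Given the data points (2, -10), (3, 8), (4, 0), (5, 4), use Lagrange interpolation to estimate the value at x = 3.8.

Lagrange interpolation formula:
P(x) = Σ yᵢ × Lᵢ(x)
where Lᵢ(x) = Π_{j≠i} (x - xⱼ)/(xᵢ - xⱼ)

L_0(3.8) = (3.8 - 3)/(2 - 3) × (3.8 - 4)/(2 - 4) × (3.8 - 5)/(2 - 5) = -0.032000
L_1(3.8) = (3.8 - 2)/(3 - 2) × (3.8 - 4)/(3 - 4) × (3.8 - 5)/(3 - 5) = 0.216000
L_2(3.8) = (3.8 - 2)/(4 - 2) × (3.8 - 3)/(4 - 3) × (3.8 - 5)/(4 - 5) = 0.864000
L_3(3.8) = (3.8 - 2)/(5 - 2) × (3.8 - 3)/(5 - 3) × (3.8 - 4)/(5 - 4) = -0.048000

P(3.8) = (-10)×L_0(3.8) + 8×L_1(3.8) + 0×L_2(3.8) + 4×L_3(3.8)
P(3.8) = 1.856000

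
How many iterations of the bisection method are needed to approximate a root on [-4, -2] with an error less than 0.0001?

We need (b-a)/2^n ≤ 0.0001
(-2 - (-4))/2^n ≤ 0.0001
2/2^n ≤ 0.0001
2^n ≥ 20000
n ≥ log₂(20000) = 14.29
n ≥ 15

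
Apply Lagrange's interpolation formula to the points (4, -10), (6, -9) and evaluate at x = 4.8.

Lagrange interpolation formula:
P(x) = Σ yᵢ × Lᵢ(x)
where Lᵢ(x) = Π_{j≠i} (x - xⱼ)/(xᵢ - xⱼ)

L_0(4.8) = (4.8 - 6)/(4 - 6) = 0.600000
L_1(4.8) = (4.8 - 4)/(6 - 4) = 0.400000

P(4.8) = (-10)×L_0(4.8) + (-9)×L_1(4.8)
P(4.8) = -9.600000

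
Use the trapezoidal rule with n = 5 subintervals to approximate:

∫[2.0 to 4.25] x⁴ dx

f(x) = x⁴
a = 2.0, b = 4.25, n = 5
h = (b - a)/n = 0.450000

Trapezoidal rule: (h/2)[f(x₀) + 2f(x₁) + 2f(x₂) + ... + f(xₙ)]

x_0 = 2.0000, f(x_0) = 16.000000, coefficient = 1
x_1 = 2.4500, f(x_1) = 36.030006, coefficient = 2
x_2 = 2.9000, f(x_2) = 70.728100, coefficient = 2
x_3 = 3.3500, f(x_3) = 125.944506, coefficient = 2
x_4 = 3.8000, f(x_4) = 208.513600, coefficient = 2
x_5 = 4.2500, f(x_5) = 326.253906, coefficient = 1

I ≈ (0.450000/2) × 1224.686331 = 275.554425
Exact value: 270.915820
Error: 4.638604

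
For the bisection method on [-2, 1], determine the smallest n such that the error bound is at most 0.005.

We need (b-a)/2^n ≤ 0.005
(1 - (-2))/2^n ≤ 0.005
3/2^n ≤ 0.005
2^n ≥ 600
n ≥ log₂(600) = 9.23
n ≥ 10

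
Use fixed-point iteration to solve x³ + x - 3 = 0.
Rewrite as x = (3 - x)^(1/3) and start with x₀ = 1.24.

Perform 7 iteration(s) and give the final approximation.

Equation: x³ + x - 3 = 0
Fixed-point form: x = (3 - x)^(1/3)
x₀ = 1.24

x_1 = g(1.240000) = 1.207362
x_2 = g(1.207362) = 1.214780
x_3 = g(1.214780) = 1.213102
x_4 = g(1.213102) = 1.213482
x_5 = g(1.213482) = 1.213396
x_6 = g(1.213396) = 1.213415
x_7 = g(1.213415) = 1.213411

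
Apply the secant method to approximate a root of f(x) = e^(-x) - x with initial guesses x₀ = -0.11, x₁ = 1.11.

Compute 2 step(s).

f(x) = e^(-x) - x
x₀ = -0.11, x₁ = 1.11

Secant formula: x_{n+1} = x_n - f(x_n)(x_n - x_{n-1})/(f(x_n) - f(x_{n-1}))

Iteration 1:
  f(-0.110000) = 1.226278
  f(1.110000) = -0.780441
  x_2 = 1.110000 - (-0.780441)×(1.110000 - (-0.110000))/(-0.780441 - 1.226278)
       = 0.635525
Iteration 2:
  f(1.110000) = -0.780441
  f(0.635525) = -0.105868
  x_3 = 0.635525 - (-0.105868)×(0.635525 - 1.110000)/(-0.105868 - (-0.780441))
       = 0.561061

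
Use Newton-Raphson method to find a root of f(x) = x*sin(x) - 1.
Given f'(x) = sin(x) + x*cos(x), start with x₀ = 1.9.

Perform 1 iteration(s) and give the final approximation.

f(x) = x*sin(x) - 1
f'(x) = sin(x) + x*cos(x)
x₀ = 1.9

Newton-Raphson formula: x_{n+1} = x_n - f(x_n)/f'(x_n)

Iteration 1:
  f(1.900000) = 0.797970
  f'(1.900000) = 0.332050
  x_1 = 1.900000 - 0.797970/0.332050 = -0.503163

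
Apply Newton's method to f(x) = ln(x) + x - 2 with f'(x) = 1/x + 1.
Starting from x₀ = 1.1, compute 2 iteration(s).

f(x) = ln(x) + x - 2
f'(x) = 1/x + 1
x₀ = 1.1

Newton-Raphson formula: x_{n+1} = x_n - f(x_n)/f'(x_n)

Iteration 1:
  f(1.100000) = -0.804690
  f'(1.100000) = 1.909091
  x_1 = 1.100000 - (-0.804690)/1.909091 = 1.521504
Iteration 2:
  f(1.521504) = -0.058796
  f'(1.521504) = 1.657244
  x_2 = 1.521504 - (-0.058796)/1.657244 = 1.556983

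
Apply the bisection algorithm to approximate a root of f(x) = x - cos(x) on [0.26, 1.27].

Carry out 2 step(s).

f(x) = x - cos(x)
Initial interval: [0.26, 1.27]

Iteration 1:
  c_1 = (0.260000 + 1.270000)/2 = 0.765000
  f(c_1) = f(0.765000) = 0.043618
  f(a) × f(c) < 0, new interval: [0.260000, 0.765000]
Iteration 2:
  c_2 = (0.260000 + 0.765000)/2 = 0.512500
  f(c_2) = f(0.512500) = -0.359021
  f(a) × f(c) ≥ 0, new interval: [0.512500, 0.765000]

After 2 iteration(s), the approximation is c_2 = 0.512500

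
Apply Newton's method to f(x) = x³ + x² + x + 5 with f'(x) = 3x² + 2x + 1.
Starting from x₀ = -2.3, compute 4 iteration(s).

f(x) = x³ + x² + x + 5
f'(x) = 3x² + 2x + 1
x₀ = -2.3

Newton-Raphson formula: x_{n+1} = x_n - f(x_n)/f'(x_n)

Iteration 1:
  f(-2.300000) = -4.177000
  f'(-2.300000) = 12.270000
  x_1 = -2.300000 - (-4.177000)/12.270000 = -1.959576
Iteration 2:
  f(-1.959576) = -0.644290
  f'(-1.959576) = 8.600664
  x_2 = -1.959576 - (-0.644290)/8.600664 = -1.884665
Iteration 3:
  f(-1.884665) = -0.026958
  f'(-1.884665) = 7.886552
  x_3 = -1.884665 - (-0.026958)/7.886552 = -1.881246
Iteration 4:
  f(-1.881246) = -0.000054
  f'(-1.881246) = 7.854770
  x_4 = -1.881246 - (-0.000054)/7.854770 = -1.881239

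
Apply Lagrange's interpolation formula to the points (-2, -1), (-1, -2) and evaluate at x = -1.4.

Lagrange interpolation formula:
P(x) = Σ yᵢ × Lᵢ(x)
where Lᵢ(x) = Π_{j≠i} (x - xⱼ)/(xᵢ - xⱼ)

L_0(-1.4) = (-1.4 - (-1))/(-2 - (-1)) = 0.400000
L_1(-1.4) = (-1.4 - (-2))/(-1 - (-2)) = 0.600000

P(-1.4) = (-1)×L_0(-1.4) + (-2)×L_1(-1.4)
P(-1.4) = -1.600000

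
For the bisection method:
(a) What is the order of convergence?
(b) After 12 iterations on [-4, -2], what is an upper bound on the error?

(a) Bisection has linear (order 1) convergence; the error is halved each step.

(b) Error bound = (b-a)/2^n = (-2 - (-4))/2^{12}
    = 2/2^{12}

(a) 1 (linear); (b) error ≤ 4.88e-04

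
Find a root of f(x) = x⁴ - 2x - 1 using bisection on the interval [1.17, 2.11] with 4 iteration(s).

f(x) = x⁴ - 2x - 1
Initial interval: [1.17, 2.11]

Iteration 1:
  c_1 = (1.170000 + 2.110000)/2 = 1.640000
  f(c_1) = f(1.640000) = 2.953948
  f(a) × f(c) < 0, new interval: [1.170000, 1.640000]
Iteration 2:
  c_2 = (1.170000 + 1.640000)/2 = 1.405000
  f(c_2) = f(1.405000) = 0.086775
  f(a) × f(c) < 0, new interval: [1.170000, 1.405000]
Iteration 3:
  c_3 = (1.170000 + 1.405000)/2 = 1.287500
  f(c_3) = f(1.287500) = -0.827176
  f(a) × f(c) ≥ 0, new interval: [1.287500, 1.405000]
Iteration 4:
  c_4 = (1.287500 + 1.405000)/2 = 1.346250
  f(c_4) = f(1.346250) = -0.407746
  f(a) × f(c) ≥ 0, new interval: [1.346250, 1.405000]

After 4 iteration(s), the approximation is c_4 = 1.346250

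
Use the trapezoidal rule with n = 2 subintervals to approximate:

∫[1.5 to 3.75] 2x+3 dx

f(x) = 2x+3
a = 1.5, b = 3.75, n = 2
h = (b - a)/n = 1.125000

Trapezoidal rule: (h/2)[f(x₀) + 2f(x₁) + 2f(x₂) + ... + f(xₙ)]

x_0 = 1.5000, f(x_0) = 6.000000, coefficient = 1
x_1 = 2.6250, f(x_1) = 8.250000, coefficient = 2
x_2 = 3.7500, f(x_2) = 10.500000, coefficient = 1

I ≈ (1.125000/2) × 33.000000 = 18.562500
Exact value: 18.562500
Error: 0.000000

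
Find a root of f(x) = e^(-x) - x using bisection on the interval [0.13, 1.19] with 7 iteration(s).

f(x) = e^(-x) - x
Initial interval: [0.13, 1.19]

Iteration 1:
  c_1 = (0.130000 + 1.190000)/2 = 0.660000
  f(c_1) = f(0.660000) = -0.143149
  f(a) × f(c) < 0, new interval: [0.130000, 0.660000]
Iteration 2:
  c_2 = (0.130000 + 0.660000)/2 = 0.395000
  f(c_2) = f(0.395000) = 0.278680
  f(a) × f(c) ≥ 0, new interval: [0.395000, 0.660000]
Iteration 3:
  c_3 = (0.395000 + 0.660000)/2 = 0.527500
  f(c_3) = f(0.527500) = 0.062578
  f(a) × f(c) ≥ 0, new interval: [0.527500, 0.660000]
Iteration 4:
  c_4 = (0.527500 + 0.660000)/2 = 0.593750
  f(c_4) = f(0.593750) = -0.041498
  f(a) × f(c) < 0, new interval: [0.527500, 0.593750]
Iteration 5:
  c_5 = (0.527500 + 0.593750)/2 = 0.560625
  f(c_5) = f(0.560625) = 0.010227
  f(a) × f(c) ≥ 0, new interval: [0.560625, 0.593750]
Iteration 6:
  c_6 = (0.560625 + 0.593750)/2 = 0.577187
  f(c_6) = f(0.577187) = -0.015712
  f(a) × f(c) < 0, new interval: [0.560625, 0.577187]
Iteration 7:
  c_7 = (0.560625 + 0.577187)/2 = 0.568906
  f(c_7) = f(0.568906) = -0.002762
  f(a) × f(c) < 0, new interval: [0.560625, 0.568906]

After 7 iteration(s), the approximation is c_7 = 0.568906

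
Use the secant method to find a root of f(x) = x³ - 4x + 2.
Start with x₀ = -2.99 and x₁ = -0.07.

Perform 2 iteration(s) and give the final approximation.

f(x) = x³ - 4x + 2
x₀ = -2.99, x₁ = -0.07

Secant formula: x_{n+1} = x_n - f(x_n)(x_n - x_{n-1})/(f(x_n) - f(x_{n-1}))

Iteration 1:
  f(-2.990000) = -12.770899
  f(-0.070000) = 2.279657
  x_2 = -0.070000 - 2.279657×(-0.070000 - (-2.990000))/(2.279657 - (-12.770899))
       = -0.512283
Iteration 2:
  f(-0.070000) = 2.279657
  f(-0.512283) = 3.914690
  x_3 = -0.512283 - 3.914690×(-0.512283 - (-0.070000))/(3.914690 - 2.279657)
       = 0.546656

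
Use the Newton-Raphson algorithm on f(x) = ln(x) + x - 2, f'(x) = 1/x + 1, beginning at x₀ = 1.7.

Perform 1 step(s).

f(x) = ln(x) + x - 2
f'(x) = 1/x + 1
x₀ = 1.7

Newton-Raphson formula: x_{n+1} = x_n - f(x_n)/f'(x_n)

Iteration 1:
  f(1.700000) = 0.230628
  f'(1.700000) = 1.588235
  x_1 = 1.700000 - 0.230628/1.588235 = 1.554790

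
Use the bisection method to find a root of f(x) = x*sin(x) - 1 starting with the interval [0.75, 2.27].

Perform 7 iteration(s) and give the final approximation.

f(x) = x*sin(x) - 1
Initial interval: [0.75, 2.27]

Iteration 1:
  c_1 = (0.750000 + 2.270000)/2 = 1.510000
  f(c_1) = f(1.510000) = 0.507210
  f(a) × f(c) < 0, new interval: [0.750000, 1.510000]
Iteration 2:
  c_2 = (0.750000 + 1.510000)/2 = 1.130000
  f(c_2) = f(1.130000) = 0.021986
  f(a) × f(c) < 0, new interval: [0.750000, 1.130000]
Iteration 3:
  c_3 = (0.750000 + 1.130000)/2 = 0.940000
  f(c_3) = f(0.940000) = -0.240895
  f(a) × f(c) ≥ 0, new interval: [0.940000, 1.130000]
Iteration 4:
  c_4 = (0.940000 + 1.130000)/2 = 1.035000
  f(c_4) = f(1.035000) = -0.110042
  f(a) × f(c) ≥ 0, new interval: [1.035000, 1.130000]
Iteration 5:
  c_5 = (1.035000 + 1.130000)/2 = 1.082500
  f(c_5) = f(1.082500) = -0.044008
  f(a) × f(c) ≥ 0, new interval: [1.082500, 1.130000]
Iteration 6:
  c_6 = (1.082500 + 1.130000)/2 = 1.106250
  f(c_6) = f(1.106250) = -0.010985
  f(a) × f(c) ≥ 0, new interval: [1.106250, 1.130000]
Iteration 7:
  c_7 = (1.106250 + 1.130000)/2 = 1.118125
  f(c_7) = f(1.118125) = 0.005510
  f(a) × f(c) < 0, new interval: [1.106250, 1.118125]

After 7 iteration(s), the approximation is c_7 = 1.118125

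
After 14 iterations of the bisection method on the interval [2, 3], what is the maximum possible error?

Bisection error bound: |error| ≤ (b-a)/2^n
|error| ≤ (3 - 2)/2^14 = 1/2^14
|error| ≤ 0.0000610352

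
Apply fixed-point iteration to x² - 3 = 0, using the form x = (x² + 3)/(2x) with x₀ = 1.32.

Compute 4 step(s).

Equation: x² - 3 = 0
Fixed-point form: x = (x² + 3)/(2x)
x₀ = 1.32

x_1 = g(1.320000) = 1.796364
x_2 = g(1.796364) = 1.733202
x_3 = g(1.733202) = 1.732051
x_4 = g(1.732051) = 1.732051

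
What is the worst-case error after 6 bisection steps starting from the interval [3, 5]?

Bisection error bound: |error| ≤ (b-a)/2^n
|error| ≤ (5 - 3)/2^6 = 2/2^6
|error| ≤ 0.0312500000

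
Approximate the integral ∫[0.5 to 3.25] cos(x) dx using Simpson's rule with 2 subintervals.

f(x) = cos(x)
a = 0.5, b = 3.25, n = 2
h = (b - a)/n = 1.375000

Simpson's rule: (h/3)[f(x₀) + 4f(x₁) + 2f(x₂) + ... + f(xₙ)]

x_0 = 0.5000, f(x_0) = 0.877583, coefficient = 1
x_1 = 1.8750, f(x_1) = -0.299534, coefficient = 4
x_2 = 3.2500, f(x_2) = -0.994130, coefficient = 1

I ≈ (1.375000/3) × -1.314681 = -0.602562
Exact value: -0.587621
Error: 0.014942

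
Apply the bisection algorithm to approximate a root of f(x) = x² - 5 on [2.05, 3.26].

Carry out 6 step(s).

f(x) = x² - 5
Initial interval: [2.05, 3.26]

Iteration 1:
  c_1 = (2.050000 + 3.260000)/2 = 2.655000
  f(c_1) = f(2.655000) = 2.049025
  f(a) × f(c) < 0, new interval: [2.050000, 2.655000]
Iteration 2:
  c_2 = (2.050000 + 2.655000)/2 = 2.352500
  f(c_2) = f(2.352500) = 0.534256
  f(a) × f(c) < 0, new interval: [2.050000, 2.352500]
Iteration 3:
  c_3 = (2.050000 + 2.352500)/2 = 2.201250
  f(c_3) = f(2.201250) = -0.154498
  f(a) × f(c) ≥ 0, new interval: [2.201250, 2.352500]
Iteration 4:
  c_4 = (2.201250 + 2.352500)/2 = 2.276875
  f(c_4) = f(2.276875) = 0.184160
  f(a) × f(c) < 0, new interval: [2.201250, 2.276875]
Iteration 5:
  c_5 = (2.201250 + 2.276875)/2 = 2.239063
  f(c_5) = f(2.239063) = 0.013401
  f(a) × f(c) < 0, new interval: [2.201250, 2.239063]
Iteration 6:
  c_6 = (2.201250 + 2.239063)/2 = 2.220156
  f(c_6) = f(2.220156) = -0.070906
  f(a) × f(c) ≥ 0, new interval: [2.220156, 2.239063]

After 6 iteration(s), the approximation is c_6 = 2.220156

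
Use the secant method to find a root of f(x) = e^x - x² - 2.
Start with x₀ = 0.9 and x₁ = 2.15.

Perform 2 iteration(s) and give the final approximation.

f(x) = e^x - x² - 2
x₀ = 0.9, x₁ = 2.15

Secant formula: x_{n+1} = x_n - f(x_n)(x_n - x_{n-1})/(f(x_n) - f(x_{n-1}))

Iteration 1:
  f(0.900000) = -0.350397
  f(2.150000) = 1.962358
  x_2 = 2.150000 - 1.962358×(2.150000 - 0.900000)/(1.962358 - (-0.350397))
       = 1.089383
Iteration 2:
  f(2.150000) = 1.962358
  f(1.089383) = -0.214316
  x_3 = 1.089383 - (-0.214316)×(1.089383 - 2.150000)/(-0.214316 - 1.962358)
       = 1.193811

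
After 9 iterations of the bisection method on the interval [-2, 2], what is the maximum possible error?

Bisection error bound: |error| ≤ (b-a)/2^n
|error| ≤ (2 - (-2))/2^9 = 4/2^9
|error| ≤ 0.0078125000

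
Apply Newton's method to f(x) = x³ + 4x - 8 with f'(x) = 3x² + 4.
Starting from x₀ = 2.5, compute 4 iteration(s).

f(x) = x³ + 4x - 8
f'(x) = 3x² + 4
x₀ = 2.5

Newton-Raphson formula: x_{n+1} = x_n - f(x_n)/f'(x_n)

Iteration 1:
  f(2.500000) = 17.625000
  f'(2.500000) = 22.750000
  x_1 = 2.500000 - 17.625000/22.750000 = 1.725275
Iteration 2:
  f(1.725275) = 4.036505
  f'(1.725275) = 12.929719
  x_2 = 1.725275 - 4.036505/12.929719 = 1.413087
Iteration 3:
  f(1.413087) = 0.474017
  f'(1.413087) = 9.990441
  x_3 = 1.413087 - 0.474017/9.990441 = 1.365640
Iteration 4:
  f(1.365640) = 0.009437
  f'(1.365640) = 9.594914
  x_4 = 1.365640 - 0.009437/9.594914 = 1.364656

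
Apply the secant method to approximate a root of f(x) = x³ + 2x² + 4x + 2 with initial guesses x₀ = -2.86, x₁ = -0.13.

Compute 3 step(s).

f(x) = x³ + 2x² + 4x + 2
x₀ = -2.86, x₁ = -0.13

Secant formula: x_{n+1} = x_n - f(x_n)(x_n - x_{n-1})/(f(x_n) - f(x_{n-1}))

Iteration 1:
  f(-2.860000) = -16.474456
  f(-0.130000) = 1.511603
  x_2 = -0.130000 - 1.511603×(-0.130000 - (-2.860000))/(1.511603 - (-16.474456))
       = -0.359437
Iteration 2:
  f(-0.130000) = 1.511603
  f(-0.359437) = 0.774203
  x_3 = -0.359437 - 0.774203×(-0.359437 - (-0.130000))/(0.774203 - 1.511603)
       = -0.600326
Iteration 3:
  f(-0.359437) = 0.774203
  f(-0.600326) = 0.103126
  x_4 = -0.600326 - 0.103126×(-0.600326 - (-0.359437))/(0.103126 - 0.774203)
       = -0.637344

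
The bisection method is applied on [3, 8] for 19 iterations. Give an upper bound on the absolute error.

Bisection error bound: |error| ≤ (b-a)/2^n
|error| ≤ (8 - 3)/2^19 = 5/2^19
|error| ≤ 0.0000095367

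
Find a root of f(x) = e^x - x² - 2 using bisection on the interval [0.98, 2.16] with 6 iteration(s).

f(x) = e^x - x² - 2
Initial interval: [0.98, 2.16]

Iteration 1:
  c_1 = (0.980000 + 2.160000)/2 = 1.570000
  f(c_1) = f(1.570000) = 0.341748
  f(a) × f(c) < 0, new interval: [0.980000, 1.570000]
Iteration 2:
  c_2 = (0.980000 + 1.570000)/2 = 1.275000
  f(c_2) = f(1.275000) = -0.046924
  f(a) × f(c) ≥ 0, new interval: [1.275000, 1.570000]
Iteration 3:
  c_3 = (1.275000 + 1.570000)/2 = 1.422500
  f(c_3) = f(1.422500) = 0.123970
  f(a) × f(c) < 0, new interval: [1.275000, 1.422500]
Iteration 4:
  c_4 = (1.275000 + 1.422500)/2 = 1.348750
  f(c_4) = f(1.348750) = 0.033480
  f(a) × f(c) < 0, new interval: [1.275000, 1.348750]
Iteration 5:
  c_5 = (1.275000 + 1.348750)/2 = 1.311875
  f(c_5) = f(1.311875) = -0.007887
  f(a) × f(c) ≥ 0, new interval: [1.311875, 1.348750]
Iteration 6:
  c_6 = (1.311875 + 1.348750)/2 = 1.330312
  f(c_6) = f(1.330312) = 0.012494
  f(a) × f(c) < 0, new interval: [1.311875, 1.330312]

After 6 iteration(s), the approximation is c_6 = 1.330312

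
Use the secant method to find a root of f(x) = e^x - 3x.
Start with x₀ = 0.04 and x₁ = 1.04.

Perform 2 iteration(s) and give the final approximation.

f(x) = e^x - 3x
x₀ = 0.04, x₁ = 1.04

Secant formula: x_{n+1} = x_n - f(x_n)(x_n - x_{n-1})/(f(x_n) - f(x_{n-1}))

Iteration 1:
  f(0.040000) = 0.920811
  f(1.040000) = -0.290783
  x_2 = 1.040000 - (-0.290783)×(1.040000 - 0.040000)/(-0.290783 - 0.920811)
       = 0.800000
Iteration 2:
  f(1.040000) = -0.290783
  f(0.800000) = -0.174459
  x_3 = 0.800000 - (-0.174459)×(0.800000 - 1.040000)/(-0.174459 - (-0.290783))
       = 0.440056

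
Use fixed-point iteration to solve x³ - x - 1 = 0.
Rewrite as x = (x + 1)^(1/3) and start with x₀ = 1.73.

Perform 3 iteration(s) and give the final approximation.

Equation: x³ - x - 1 = 0
Fixed-point form: x = (x + 1)^(1/3)
x₀ = 1.73

x_1 = g(1.730000) = 1.397615
x_2 = g(1.397615) = 1.338422
x_3 = g(1.338422) = 1.327316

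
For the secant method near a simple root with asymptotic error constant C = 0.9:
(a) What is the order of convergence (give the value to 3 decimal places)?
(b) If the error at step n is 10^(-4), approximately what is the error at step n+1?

(a) Secant method has superlinear convergence with order φ = (1+√5)/2 ≈ 1.618.
    This means |e_{n+1}| ≈ C|e_n|^1.618.

(b) With |e_n| = 10^(-4) and C = 0.9:
    |e_{n+1}| ≈ 0.9 × (10^(-4))^1.618 = 0.9 × 10^(-6.47)

(a) ≈ 1.618 (golden ratio); (b) |e_{n+1}| ≈ 3.035e-07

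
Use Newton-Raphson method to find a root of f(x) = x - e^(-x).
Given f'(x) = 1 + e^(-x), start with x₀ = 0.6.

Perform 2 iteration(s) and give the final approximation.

f(x) = x - e^(-x)
f'(x) = 1 + e^(-x)
x₀ = 0.6

Newton-Raphson formula: x_{n+1} = x_n - f(x_n)/f'(x_n)

Iteration 1:
  f(0.600000) = 0.051188
  f'(0.600000) = 1.548812
  x_1 = 0.600000 - 0.051188/1.548812 = 0.566950
Iteration 2:
  f(0.566950) = -0.000303
  f'(0.566950) = 1.567253
  x_2 = 0.566950 - (-0.000303)/1.567253 = 0.567143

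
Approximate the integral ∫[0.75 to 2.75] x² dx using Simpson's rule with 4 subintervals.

f(x) = x²
a = 0.75, b = 2.75, n = 4
h = (b - a)/n = 0.500000

Simpson's rule: (h/3)[f(x₀) + 4f(x₁) + 2f(x₂) + ... + f(xₙ)]

x_0 = 0.7500, f(x_0) = 0.562500, coefficient = 1
x_1 = 1.2500, f(x_1) = 1.562500, coefficient = 4
x_2 = 1.7500, f(x_2) = 3.062500, coefficient = 2
x_3 = 2.2500, f(x_3) = 5.062500, coefficient = 4
x_4 = 2.7500, f(x_4) = 7.562500, coefficient = 1

I ≈ (0.500000/3) × 40.750000 = 6.791667
Exact value: 6.791667
Error: 0.000000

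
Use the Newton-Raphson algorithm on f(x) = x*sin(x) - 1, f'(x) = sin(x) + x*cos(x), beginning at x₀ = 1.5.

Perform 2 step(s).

f(x) = x*sin(x) - 1
f'(x) = sin(x) + x*cos(x)
x₀ = 1.5

Newton-Raphson formula: x_{n+1} = x_n - f(x_n)/f'(x_n)

Iteration 1:
  f(1.500000) = 0.496242
  f'(1.500000) = 1.103601
  x_1 = 1.500000 - 0.496242/1.103601 = 1.050342
Iteration 2:
  f(1.050342) = -0.088730
  f'(1.050342) = 1.389902
  x_2 = 1.050342 - (-0.088730)/1.389902 = 1.114181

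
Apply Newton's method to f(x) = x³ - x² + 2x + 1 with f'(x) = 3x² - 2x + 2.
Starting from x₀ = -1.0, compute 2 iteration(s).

f(x) = x³ - x² + 2x + 1
f'(x) = 3x² - 2x + 2
x₀ = -1.0

Newton-Raphson formula: x_{n+1} = x_n - f(x_n)/f'(x_n)

Iteration 1:
  f(-1.000000) = -3.000000
  f'(-1.000000) = 7.000000
  x_1 = -1.000000 - (-3.000000)/7.000000 = -0.571429
Iteration 2:
  f(-0.571429) = -0.655977
  f'(-0.571429) = 4.122449
  x_2 = -0.571429 - (-0.655977)/4.122449 = -0.412306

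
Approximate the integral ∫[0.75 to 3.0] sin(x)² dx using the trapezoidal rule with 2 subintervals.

f(x) = sin(x)²
a = 0.75, b = 3.0, n = 2
h = (b - a)/n = 1.125000

Trapezoidal rule: (h/2)[f(x₀) + 2f(x₁) + 2f(x₂) + ... + f(xₙ)]

x_0 = 0.7500, f(x_0) = 0.464631, coefficient = 1
x_1 = 1.8750, f(x_1) = 0.910280, coefficient = 2
x_2 = 3.0000, f(x_2) = 0.019915, coefficient = 1

I ≈ (1.125000/2) × 2.305106 = 1.296622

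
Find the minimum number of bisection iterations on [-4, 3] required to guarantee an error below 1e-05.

We need (b-a)/2^n ≤ 1e-05
(3 - (-4))/2^n ≤ 1e-05
7/2^n ≤ 1e-05
2^n ≥ 700000
n ≥ log₂(700000) = 19.42
n ≥ 20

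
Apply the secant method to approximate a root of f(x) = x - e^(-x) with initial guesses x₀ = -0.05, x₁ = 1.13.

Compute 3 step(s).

f(x) = x - e^(-x)
x₀ = -0.05, x₁ = 1.13

Secant formula: x_{n+1} = x_n - f(x_n)(x_n - x_{n-1})/(f(x_n) - f(x_{n-1}))

Iteration 1:
  f(-0.050000) = -1.101271
  f(1.130000) = 0.806967
  x_2 = 1.130000 - 0.806967×(1.130000 - (-0.050000))/(0.806967 - (-1.101271))
       = 0.630995
Iteration 2:
  f(1.130000) = 0.806967
  f(0.630995) = 0.098932
  x_3 = 0.630995 - 0.098932×(0.630995 - 1.130000)/(0.098932 - 0.806967)
       = 0.561270
Iteration 3:
  f(0.630995) = 0.098932
  f(0.561270) = -0.009215
  x_4 = 0.561270 - (-0.009215)×(0.561270 - 0.630995)/(-0.009215 - 0.098932)
       = 0.567211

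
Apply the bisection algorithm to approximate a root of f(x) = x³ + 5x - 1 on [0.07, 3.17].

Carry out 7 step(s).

f(x) = x³ + 5x - 1
Initial interval: [0.07, 3.17]

Iteration 1:
  c_1 = (0.070000 + 3.170000)/2 = 1.620000
  f(c_1) = f(1.620000) = 11.351528
  f(a) × f(c) < 0, new interval: [0.070000, 1.620000]
Iteration 2:
  c_2 = (0.070000 + 1.620000)/2 = 0.845000
  f(c_2) = f(0.845000) = 3.828351
  f(a) × f(c) < 0, new interval: [0.070000, 0.845000]
Iteration 3:
  c_3 = (0.070000 + 0.845000)/2 = 0.457500
  f(c_3) = f(0.457500) = 1.383258
  f(a) × f(c) < 0, new interval: [0.070000, 0.457500]
Iteration 4:
  c_4 = (0.070000 + 0.457500)/2 = 0.263750
  f(c_4) = f(0.263750) = 0.337098
  f(a) × f(c) < 0, new interval: [0.070000, 0.263750]
Iteration 5:
  c_5 = (0.070000 + 0.263750)/2 = 0.166875
  f(c_5) = f(0.166875) = -0.160978
  f(a) × f(c) ≥ 0, new interval: [0.166875, 0.263750]
Iteration 6:
  c_6 = (0.166875 + 0.263750)/2 = 0.215313
  f(c_6) = f(0.215313) = 0.086544
  f(a) × f(c) < 0, new interval: [0.166875, 0.215313]
Iteration 7:
  c_7 = (0.166875 + 0.215313)/2 = 0.191094
  f(c_7) = f(0.191094) = -0.037553
  f(a) × f(c) ≥ 0, new interval: [0.191094, 0.215313]

After 7 iteration(s), the approximation is c_7 = 0.191094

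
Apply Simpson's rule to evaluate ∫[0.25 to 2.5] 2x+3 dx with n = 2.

f(x) = 2x+3
a = 0.25, b = 2.5, n = 2
h = (b - a)/n = 1.125000

Simpson's rule: (h/3)[f(x₀) + 4f(x₁) + 2f(x₂) + ... + f(xₙ)]

x_0 = 0.2500, f(x_0) = 3.500000, coefficient = 1
x_1 = 1.3750, f(x_1) = 5.750000, coefficient = 4
x_2 = 2.5000, f(x_2) = 8.000000, coefficient = 1

I ≈ (1.125000/3) × 34.500000 = 12.937500
Exact value: 12.937500
Error: 0.000000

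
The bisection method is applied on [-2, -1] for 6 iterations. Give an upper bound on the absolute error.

Bisection error bound: |error| ≤ (b-a)/2^n
|error| ≤ (-1 - (-2))/2^6 = 1/2^6
|error| ≤ 0.0156250000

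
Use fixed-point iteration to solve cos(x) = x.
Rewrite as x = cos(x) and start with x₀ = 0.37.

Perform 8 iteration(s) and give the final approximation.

Equation: cos(x) = x
Fixed-point form: x = cos(x)
x₀ = 0.37

x_1 = g(0.370000) = 0.932327
x_2 = g(0.932327) = 0.595967
x_3 = g(0.595967) = 0.827606
x_4 = g(0.827606) = 0.676640
x_5 = g(0.676640) = 0.779681
x_6 = g(0.779681) = 0.711138
x_7 = g(0.711138) = 0.757620
x_8 = g(0.757620) = 0.726474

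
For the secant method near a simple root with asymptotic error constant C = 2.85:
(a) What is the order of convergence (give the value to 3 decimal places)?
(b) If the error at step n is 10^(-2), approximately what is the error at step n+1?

(a) Secant method has superlinear convergence with order φ = (1+√5)/2 ≈ 1.618.
    This means |e_{n+1}| ≈ C|e_n|^1.618.

(b) With |e_n| = 10^(-2) and C = 2.85:
    |e_{n+1}| ≈ 2.85 × (10^(-2))^1.618 = 2.85 × 10^(-3.24)

(a) ≈ 1.618 (golden ratio); (b) |e_{n+1}| ≈ 1.655e-03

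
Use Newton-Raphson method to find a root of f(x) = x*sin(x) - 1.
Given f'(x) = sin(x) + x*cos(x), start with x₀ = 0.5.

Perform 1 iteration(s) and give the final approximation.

f(x) = x*sin(x) - 1
f'(x) = sin(x) + x*cos(x)
x₀ = 0.5

Newton-Raphson formula: x_{n+1} = x_n - f(x_n)/f'(x_n)

Iteration 1:
  f(0.500000) = -0.760287
  f'(0.500000) = 0.918217
  x_1 = 0.500000 - (-0.760287)/0.918217 = 1.328004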